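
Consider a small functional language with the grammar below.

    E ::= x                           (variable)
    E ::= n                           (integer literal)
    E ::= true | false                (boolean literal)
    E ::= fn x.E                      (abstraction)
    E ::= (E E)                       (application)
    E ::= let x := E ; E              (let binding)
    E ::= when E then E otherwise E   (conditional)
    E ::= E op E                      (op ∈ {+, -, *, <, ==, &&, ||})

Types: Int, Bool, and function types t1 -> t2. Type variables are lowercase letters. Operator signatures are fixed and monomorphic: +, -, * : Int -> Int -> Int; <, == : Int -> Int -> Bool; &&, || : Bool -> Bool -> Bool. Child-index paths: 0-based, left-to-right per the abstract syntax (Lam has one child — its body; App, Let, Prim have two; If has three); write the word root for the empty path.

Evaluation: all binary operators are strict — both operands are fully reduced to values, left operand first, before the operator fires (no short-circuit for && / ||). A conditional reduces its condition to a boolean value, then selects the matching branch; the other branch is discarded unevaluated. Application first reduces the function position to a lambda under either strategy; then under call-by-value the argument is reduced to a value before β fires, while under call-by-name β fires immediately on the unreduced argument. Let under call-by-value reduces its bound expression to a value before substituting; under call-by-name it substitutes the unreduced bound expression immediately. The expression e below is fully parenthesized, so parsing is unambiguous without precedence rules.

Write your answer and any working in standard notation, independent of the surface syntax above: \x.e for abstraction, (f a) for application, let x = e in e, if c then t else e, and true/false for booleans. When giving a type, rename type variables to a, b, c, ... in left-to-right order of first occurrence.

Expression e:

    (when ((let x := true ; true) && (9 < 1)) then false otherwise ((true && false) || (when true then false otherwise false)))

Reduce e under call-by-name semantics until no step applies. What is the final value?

Derivation:
step 0: (if ((let x = true in true) && (9 < 1)) then false else ((true && false) || (if true then false else false)))
step 1: [let@0.0] (if (true && (9 < 1)) then false else ((true && false) || (if true then false else false)))
step 2: [delta@0.1] (if (true && false) then false else ((true && false) || (if true then false else false)))
step 3: [delta@0] (if false then false else ((true && false) || (if true then false else false)))
step 4: [if@root] ((true && false) || (if true then false else false))
step 5: [delta@0] (false || (if true then false else false))
step 6: [if@1] (false || false)
step 7: [delta@root] false

Answer: false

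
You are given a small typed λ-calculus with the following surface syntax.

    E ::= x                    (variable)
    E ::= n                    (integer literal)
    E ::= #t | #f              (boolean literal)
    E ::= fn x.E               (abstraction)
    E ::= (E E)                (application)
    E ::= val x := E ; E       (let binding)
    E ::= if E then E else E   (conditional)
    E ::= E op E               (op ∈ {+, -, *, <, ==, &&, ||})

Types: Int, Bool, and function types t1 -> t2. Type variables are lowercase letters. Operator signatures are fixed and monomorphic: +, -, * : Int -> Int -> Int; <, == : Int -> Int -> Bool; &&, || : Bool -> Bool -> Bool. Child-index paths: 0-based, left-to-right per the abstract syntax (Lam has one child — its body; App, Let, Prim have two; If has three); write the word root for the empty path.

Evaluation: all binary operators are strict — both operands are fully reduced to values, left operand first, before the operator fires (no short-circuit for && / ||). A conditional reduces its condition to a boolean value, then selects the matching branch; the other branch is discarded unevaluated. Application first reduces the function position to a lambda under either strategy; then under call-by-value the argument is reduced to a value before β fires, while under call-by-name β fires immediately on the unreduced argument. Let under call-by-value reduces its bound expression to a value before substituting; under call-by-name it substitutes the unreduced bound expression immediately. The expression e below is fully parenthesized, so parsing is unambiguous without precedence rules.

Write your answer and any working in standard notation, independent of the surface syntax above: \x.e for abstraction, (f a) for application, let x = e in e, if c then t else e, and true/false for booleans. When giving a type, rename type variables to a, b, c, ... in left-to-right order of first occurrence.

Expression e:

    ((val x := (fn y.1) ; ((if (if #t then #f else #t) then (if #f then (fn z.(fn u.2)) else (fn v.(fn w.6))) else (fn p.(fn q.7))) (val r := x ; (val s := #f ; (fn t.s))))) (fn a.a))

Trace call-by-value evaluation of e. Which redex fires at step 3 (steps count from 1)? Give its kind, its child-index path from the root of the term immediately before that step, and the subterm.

Answer: if at 0.0 : (if false then (if false then (\z.(\u.2)) else (\v.(\w.6))) else (\p.(\q.7)))

Working:
step 0: ((let x = (\y.1) in ((if (if true then false else true) then (if false then (\z.(\u.2)) else (\v.(\w.6))) else (\p.(\q.7))) (let r = x in (let s = false in (\t.s))))) (\a.a))
step 1: [let@0] (((if (if true then false else true) then (if false then (\z.(\u.2)) else (\v.(\w.6))) else (\p.(\q.7))) (let r = (\y.1) in (let s = false in (\t.s)))) (\a.a))
step 2: [if@0.0.0] (((if false then (if false then (\z.(\u.2)) else (\v.(\w.6))) else (\p.(\q.7))) (let r = (\y.1) in (let s = false in (\t.s)))) (\a.a))
step 3: [if@0.0] (((\p.(\q.7)) (let r = (\y.1) in (let s = false in (\t.s)))) (\a.a))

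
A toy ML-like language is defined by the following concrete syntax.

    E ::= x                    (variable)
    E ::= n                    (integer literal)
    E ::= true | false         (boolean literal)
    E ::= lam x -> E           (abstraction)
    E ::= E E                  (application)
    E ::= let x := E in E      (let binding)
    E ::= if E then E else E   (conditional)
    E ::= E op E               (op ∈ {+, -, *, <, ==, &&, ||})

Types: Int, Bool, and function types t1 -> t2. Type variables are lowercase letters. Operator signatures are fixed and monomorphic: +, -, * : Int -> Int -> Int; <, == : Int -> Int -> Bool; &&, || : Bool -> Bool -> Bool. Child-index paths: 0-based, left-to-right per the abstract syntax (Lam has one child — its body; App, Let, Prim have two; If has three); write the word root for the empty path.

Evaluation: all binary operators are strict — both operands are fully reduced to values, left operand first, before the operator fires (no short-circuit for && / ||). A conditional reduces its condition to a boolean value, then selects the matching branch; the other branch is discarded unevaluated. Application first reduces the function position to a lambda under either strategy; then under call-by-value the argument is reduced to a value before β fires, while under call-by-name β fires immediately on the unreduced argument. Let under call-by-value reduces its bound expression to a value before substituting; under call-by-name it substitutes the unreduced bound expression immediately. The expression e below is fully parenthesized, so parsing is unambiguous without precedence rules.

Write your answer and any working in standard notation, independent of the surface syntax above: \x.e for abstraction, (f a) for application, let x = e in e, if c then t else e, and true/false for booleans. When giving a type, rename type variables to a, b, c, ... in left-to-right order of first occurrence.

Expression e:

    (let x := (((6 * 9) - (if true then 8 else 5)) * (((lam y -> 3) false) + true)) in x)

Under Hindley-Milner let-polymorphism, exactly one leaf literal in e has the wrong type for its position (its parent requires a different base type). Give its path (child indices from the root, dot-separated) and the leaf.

Answer: 0.1.1 : true

Trace:
  unify Int ~ Int
  unify Int ~ Int
  unify Int ~ Int
  unify Bool ~ Bool
  unify Int ~ Int
  unify Int ~ Int
  unify Int ~ Int
\y._ : a -> Int
  unify a -> Int ~ Bool -> b
  unify a ~ Bool
  unify Int ~ b
_ _ : Int
  unify Int ~ Int
  unify Bool ~ Int
  FAIL: mismatch Bool ~ Int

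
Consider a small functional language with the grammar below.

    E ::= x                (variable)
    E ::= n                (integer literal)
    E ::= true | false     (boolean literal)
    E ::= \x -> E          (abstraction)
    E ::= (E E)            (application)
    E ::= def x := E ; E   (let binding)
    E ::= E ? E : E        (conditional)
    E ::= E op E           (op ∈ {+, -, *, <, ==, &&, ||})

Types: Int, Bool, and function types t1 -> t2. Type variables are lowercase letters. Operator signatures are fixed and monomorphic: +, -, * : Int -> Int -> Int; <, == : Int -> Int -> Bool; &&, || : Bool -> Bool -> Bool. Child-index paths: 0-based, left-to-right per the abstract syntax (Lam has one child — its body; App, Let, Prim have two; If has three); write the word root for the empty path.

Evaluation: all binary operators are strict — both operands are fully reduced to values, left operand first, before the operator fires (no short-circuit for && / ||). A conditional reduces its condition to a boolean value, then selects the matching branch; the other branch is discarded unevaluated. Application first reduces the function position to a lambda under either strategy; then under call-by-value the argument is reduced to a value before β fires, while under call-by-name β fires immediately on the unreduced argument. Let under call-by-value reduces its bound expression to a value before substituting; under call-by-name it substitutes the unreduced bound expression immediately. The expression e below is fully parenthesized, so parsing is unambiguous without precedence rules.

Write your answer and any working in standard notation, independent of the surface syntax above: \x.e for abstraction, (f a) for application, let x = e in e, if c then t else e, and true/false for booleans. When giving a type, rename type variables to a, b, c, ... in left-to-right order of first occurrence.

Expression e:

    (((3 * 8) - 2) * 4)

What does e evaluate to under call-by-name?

Answer: 88

Trace:
step 0: (((3 * 8) - 2) * 4)
step 1: [delta@0.0] ((24 - 2) * 4)
step 2: [delta@0] (22 * 4)
step 3: [delta@root] 88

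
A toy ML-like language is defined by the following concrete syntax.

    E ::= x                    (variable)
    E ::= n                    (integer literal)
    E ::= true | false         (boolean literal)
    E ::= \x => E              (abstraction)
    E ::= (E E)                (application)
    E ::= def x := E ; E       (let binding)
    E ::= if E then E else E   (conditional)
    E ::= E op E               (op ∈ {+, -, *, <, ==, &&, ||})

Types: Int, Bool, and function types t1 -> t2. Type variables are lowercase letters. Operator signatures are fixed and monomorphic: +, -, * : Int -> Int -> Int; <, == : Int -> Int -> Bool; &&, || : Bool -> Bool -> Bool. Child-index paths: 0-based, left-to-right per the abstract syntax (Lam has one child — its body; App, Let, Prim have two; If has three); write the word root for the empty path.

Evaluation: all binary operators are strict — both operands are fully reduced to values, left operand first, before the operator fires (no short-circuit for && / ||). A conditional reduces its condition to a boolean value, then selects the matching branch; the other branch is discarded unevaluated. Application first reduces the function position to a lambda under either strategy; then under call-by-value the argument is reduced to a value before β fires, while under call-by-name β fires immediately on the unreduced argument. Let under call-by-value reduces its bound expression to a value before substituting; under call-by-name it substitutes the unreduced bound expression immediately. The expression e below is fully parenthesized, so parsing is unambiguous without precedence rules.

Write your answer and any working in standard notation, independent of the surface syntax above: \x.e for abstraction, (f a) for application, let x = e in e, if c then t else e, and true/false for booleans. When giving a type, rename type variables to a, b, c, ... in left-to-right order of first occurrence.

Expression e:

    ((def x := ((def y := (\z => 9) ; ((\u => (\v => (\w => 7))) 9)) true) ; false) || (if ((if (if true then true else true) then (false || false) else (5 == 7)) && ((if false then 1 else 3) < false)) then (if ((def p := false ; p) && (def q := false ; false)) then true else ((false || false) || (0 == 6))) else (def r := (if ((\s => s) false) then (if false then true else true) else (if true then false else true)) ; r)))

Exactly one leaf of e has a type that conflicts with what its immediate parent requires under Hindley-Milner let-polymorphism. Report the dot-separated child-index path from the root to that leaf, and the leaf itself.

Answer: 1.0.1.1 : false

Trace:
\z._ : a -> Int
let y : forall. a -> Int
\w._ : d -> Int
\v._ : c -> d -> Int
\u._ : b -> c -> d -> Int
  unify b -> c -> d -> Int ~ Int -> e
  unify b ~ Int
  unify c -> d -> Int ~ e
_ _ : c -> d -> Int
  unify c -> d -> Int ~ Bool -> f
  unify c ~ Bool
  unify d -> Int ~ f
_ _ : d -> Int
let x : forall. d -> Int
  unify Bool ~ Bool
  unify Bool ~ Bool
  unify Bool ~ Bool
  unify Bool ~ Bool
  unify Bool ~ Bool
  unify Bool ~ Bool
  unify Int ~ Int
  unify Int ~ Int
  unify Bool ~ Bool
  unify Bool ~ Bool
  unify Bool ~ Bool
  unify Int ~ Int
  unify Int ~ Int
  unify Bool ~ Int
  FAIL: mismatch Bool ~ Int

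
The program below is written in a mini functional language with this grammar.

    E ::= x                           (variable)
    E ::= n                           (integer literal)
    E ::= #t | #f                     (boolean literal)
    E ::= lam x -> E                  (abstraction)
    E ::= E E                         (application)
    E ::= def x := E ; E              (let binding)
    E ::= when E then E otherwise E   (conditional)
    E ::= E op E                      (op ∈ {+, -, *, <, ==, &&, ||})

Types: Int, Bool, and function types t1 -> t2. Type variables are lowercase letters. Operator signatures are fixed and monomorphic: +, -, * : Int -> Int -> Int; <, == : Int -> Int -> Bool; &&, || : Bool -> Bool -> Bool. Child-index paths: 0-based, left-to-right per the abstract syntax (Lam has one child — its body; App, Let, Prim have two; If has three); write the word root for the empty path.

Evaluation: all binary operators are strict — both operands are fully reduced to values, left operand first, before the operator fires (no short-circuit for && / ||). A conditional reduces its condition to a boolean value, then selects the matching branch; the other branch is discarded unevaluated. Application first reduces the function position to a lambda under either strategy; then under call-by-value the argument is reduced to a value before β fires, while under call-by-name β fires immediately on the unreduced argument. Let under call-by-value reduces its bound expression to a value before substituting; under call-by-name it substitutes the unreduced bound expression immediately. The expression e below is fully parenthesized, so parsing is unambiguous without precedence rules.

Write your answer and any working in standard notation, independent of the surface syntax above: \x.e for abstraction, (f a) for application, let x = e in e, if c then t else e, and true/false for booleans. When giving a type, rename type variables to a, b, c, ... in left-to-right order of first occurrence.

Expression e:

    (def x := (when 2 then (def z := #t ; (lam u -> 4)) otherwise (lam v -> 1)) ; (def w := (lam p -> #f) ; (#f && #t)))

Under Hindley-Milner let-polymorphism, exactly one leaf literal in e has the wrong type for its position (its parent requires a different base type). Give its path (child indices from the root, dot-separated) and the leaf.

Trace:
  unify Int ~ Bool
  FAIL: mismatch Int ~ Bool

Answer: 0.0 : 2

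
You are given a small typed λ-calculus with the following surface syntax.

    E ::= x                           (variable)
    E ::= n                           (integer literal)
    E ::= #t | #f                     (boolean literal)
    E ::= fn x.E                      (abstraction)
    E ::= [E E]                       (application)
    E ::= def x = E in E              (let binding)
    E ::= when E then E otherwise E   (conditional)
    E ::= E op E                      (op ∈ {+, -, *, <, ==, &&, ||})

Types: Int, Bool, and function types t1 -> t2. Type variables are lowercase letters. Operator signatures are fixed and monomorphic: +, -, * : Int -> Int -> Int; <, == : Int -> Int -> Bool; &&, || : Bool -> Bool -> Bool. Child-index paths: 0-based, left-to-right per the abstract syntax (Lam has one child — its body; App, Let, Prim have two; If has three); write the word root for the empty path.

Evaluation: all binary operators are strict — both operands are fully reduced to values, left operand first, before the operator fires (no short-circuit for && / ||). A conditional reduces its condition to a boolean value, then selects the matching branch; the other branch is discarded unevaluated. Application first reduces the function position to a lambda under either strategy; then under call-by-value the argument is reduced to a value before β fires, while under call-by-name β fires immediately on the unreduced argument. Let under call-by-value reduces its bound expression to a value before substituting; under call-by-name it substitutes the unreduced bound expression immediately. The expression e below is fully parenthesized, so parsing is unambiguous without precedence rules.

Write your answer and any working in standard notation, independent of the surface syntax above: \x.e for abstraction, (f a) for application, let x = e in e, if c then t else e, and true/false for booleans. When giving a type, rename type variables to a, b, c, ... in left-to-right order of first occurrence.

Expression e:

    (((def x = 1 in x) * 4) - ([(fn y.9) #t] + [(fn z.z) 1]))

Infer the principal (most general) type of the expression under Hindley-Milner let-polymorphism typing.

Answer: Int

Trace:
let x : Int
x : Int
  unify Int ~ Int
  unify Int ~ Int
  unify Int ~ Int
\y._ : a -> Int
  unify a -> Int ~ Bool -> b
  unify a ~ Bool
  unify Int ~ b
_ _ : Int
  unify Int ~ Int
z : c
\z._ : c -> c
  unify c -> c ~ Int -> d
  unify c ~ Int
  unify Int ~ d
_ _ : Int
  unify Int ~ Int
  unify Int ~ Int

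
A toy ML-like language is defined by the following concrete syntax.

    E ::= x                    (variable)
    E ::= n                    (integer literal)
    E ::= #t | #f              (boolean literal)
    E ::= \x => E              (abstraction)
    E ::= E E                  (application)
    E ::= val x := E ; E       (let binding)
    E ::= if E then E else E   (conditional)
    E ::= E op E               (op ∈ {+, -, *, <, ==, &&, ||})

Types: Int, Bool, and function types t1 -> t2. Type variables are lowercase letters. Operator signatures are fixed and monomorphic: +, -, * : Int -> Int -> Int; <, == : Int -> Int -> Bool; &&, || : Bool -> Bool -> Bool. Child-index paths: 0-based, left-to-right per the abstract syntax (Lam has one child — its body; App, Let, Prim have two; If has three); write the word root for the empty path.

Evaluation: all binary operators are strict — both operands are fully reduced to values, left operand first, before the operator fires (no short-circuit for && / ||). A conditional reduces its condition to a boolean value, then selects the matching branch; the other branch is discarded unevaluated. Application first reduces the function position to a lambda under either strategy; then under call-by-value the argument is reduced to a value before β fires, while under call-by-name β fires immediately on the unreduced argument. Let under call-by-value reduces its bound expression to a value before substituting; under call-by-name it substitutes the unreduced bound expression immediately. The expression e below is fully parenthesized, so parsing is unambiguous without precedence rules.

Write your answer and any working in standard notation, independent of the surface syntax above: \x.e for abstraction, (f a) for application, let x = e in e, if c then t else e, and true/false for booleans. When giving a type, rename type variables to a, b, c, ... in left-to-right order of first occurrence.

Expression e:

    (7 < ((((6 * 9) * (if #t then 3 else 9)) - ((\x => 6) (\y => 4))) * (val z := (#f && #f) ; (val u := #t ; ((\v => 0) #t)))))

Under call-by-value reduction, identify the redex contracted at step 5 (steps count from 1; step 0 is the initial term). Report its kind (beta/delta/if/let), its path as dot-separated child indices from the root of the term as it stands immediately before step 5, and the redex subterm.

Trace:
step 0: (7 < ((((6 * 9) * (if true then 3 else 9)) - ((\x.6) (\y.4))) * (let z = (false && false) in (let u = true in ((\v.0) true)))))
step 1: [delta@1.0.0.0] (7 < (((54 * (if true then 3 else 9)) - ((\x.6) (\y.4))) * (let z = (false && false) in (let u = true in ((\v.0) true)))))
step 2: [if@1.0.0.1] (7 < (((54 * 3) - ((\x.6) (\y.4))) * (let z = (false && false) in (let u = true in ((\v.0) true)))))
step 3: [delta@1.0.0] (7 < ((162 - ((\x.6) (\y.4))) * (let z = (false && false) in (let u = true in ((\v.0) true)))))
step 4: [beta@1.0.1] (7 < ((162 - 6) * (let z = (false && false) in (let u = true in ((\v.0) true)))))
step 5: [delta@1.0] (7 < (156 * (let z = (false && false) in (let u = true in ((\v.0) true)))))

Answer: delta at 1.0 : (162 - 6)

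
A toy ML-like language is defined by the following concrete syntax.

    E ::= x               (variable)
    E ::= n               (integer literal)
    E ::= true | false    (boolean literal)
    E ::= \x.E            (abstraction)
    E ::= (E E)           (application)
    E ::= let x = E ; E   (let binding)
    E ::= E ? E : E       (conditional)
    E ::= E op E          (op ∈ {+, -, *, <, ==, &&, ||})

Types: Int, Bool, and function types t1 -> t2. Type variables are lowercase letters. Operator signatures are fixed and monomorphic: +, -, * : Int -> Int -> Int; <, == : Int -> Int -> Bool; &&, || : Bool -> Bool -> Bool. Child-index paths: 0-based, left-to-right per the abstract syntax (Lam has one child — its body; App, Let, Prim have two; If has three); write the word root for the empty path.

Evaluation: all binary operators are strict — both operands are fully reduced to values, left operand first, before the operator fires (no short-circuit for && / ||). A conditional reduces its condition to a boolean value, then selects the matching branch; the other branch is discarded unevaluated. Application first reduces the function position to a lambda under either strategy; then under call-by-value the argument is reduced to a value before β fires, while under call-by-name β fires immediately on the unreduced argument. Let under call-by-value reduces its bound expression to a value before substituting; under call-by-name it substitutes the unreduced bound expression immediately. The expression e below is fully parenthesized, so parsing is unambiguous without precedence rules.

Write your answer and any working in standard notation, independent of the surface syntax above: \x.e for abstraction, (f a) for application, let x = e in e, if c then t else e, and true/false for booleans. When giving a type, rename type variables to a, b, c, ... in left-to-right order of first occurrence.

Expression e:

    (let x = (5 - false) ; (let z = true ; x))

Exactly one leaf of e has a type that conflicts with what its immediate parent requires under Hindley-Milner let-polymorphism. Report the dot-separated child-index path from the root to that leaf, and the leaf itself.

Answer: 0.1 : false

Trace:
  unify Int ~ Int
  unify Bool ~ Int
  FAIL: mismatch Bool ~ Int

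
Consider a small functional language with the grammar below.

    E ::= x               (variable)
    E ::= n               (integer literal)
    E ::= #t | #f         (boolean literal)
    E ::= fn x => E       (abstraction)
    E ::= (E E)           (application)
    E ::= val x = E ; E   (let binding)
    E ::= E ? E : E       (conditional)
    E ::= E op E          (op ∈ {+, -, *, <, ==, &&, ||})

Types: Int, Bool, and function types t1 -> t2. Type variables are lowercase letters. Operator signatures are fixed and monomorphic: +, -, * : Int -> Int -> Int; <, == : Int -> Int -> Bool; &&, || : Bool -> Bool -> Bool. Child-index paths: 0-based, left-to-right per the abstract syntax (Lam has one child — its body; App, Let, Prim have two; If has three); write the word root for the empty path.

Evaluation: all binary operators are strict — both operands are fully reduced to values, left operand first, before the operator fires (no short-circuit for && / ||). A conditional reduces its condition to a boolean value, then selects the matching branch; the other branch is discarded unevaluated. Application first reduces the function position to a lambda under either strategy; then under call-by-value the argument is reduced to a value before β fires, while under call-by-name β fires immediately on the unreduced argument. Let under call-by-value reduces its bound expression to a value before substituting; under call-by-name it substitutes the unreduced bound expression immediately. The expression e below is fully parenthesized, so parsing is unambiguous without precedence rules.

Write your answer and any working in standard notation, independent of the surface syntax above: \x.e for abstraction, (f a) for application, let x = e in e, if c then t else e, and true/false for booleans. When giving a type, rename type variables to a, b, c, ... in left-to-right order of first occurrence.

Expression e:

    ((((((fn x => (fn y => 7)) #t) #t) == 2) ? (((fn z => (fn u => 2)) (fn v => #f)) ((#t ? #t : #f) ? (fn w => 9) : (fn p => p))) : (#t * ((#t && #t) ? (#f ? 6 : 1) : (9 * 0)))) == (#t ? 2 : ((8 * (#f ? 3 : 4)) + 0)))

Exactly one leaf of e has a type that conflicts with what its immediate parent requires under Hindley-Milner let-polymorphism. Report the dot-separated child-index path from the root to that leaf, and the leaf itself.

Derivation:
\y._ : b -> Int
\x._ : a -> b -> Int
  unify a -> b -> Int ~ Bool -> c
  unify a ~ Bool
  unify b -> Int ~ c
_ _ : b -> Int
  unify b -> Int ~ Bool -> d
  unify b ~ Bool
  unify Int ~ d
_ _ : Int
  unify Int ~ Int
  unify Int ~ Int
  unify Bool ~ Bool
\u._ : f -> Int
\z._ : e -> f -> Int
\v._ : g -> Bool
  unify e -> f -> Int ~ (g -> Bool) -> h
  unify e ~ g -> Bool
  unify f -> Int ~ h
_ _ : f -> Int
  unify Bool ~ Bool
  unify Bool ~ Bool
  unify Bool ~ Bool
\w._ : i -> Int
p : j
\p._ : j -> j
  unify i -> Int ~ j -> j
  unify i ~ j
  unify Int ~ j
  unify f -> Int ~ (Int -> Int) -> k
  unify f ~ Int -> Int
  unify Int ~ k
_ _ : Int
  unify Bool ~ Int
  FAIL: mismatch Bool ~ Int

Answer: 0.2.0 : true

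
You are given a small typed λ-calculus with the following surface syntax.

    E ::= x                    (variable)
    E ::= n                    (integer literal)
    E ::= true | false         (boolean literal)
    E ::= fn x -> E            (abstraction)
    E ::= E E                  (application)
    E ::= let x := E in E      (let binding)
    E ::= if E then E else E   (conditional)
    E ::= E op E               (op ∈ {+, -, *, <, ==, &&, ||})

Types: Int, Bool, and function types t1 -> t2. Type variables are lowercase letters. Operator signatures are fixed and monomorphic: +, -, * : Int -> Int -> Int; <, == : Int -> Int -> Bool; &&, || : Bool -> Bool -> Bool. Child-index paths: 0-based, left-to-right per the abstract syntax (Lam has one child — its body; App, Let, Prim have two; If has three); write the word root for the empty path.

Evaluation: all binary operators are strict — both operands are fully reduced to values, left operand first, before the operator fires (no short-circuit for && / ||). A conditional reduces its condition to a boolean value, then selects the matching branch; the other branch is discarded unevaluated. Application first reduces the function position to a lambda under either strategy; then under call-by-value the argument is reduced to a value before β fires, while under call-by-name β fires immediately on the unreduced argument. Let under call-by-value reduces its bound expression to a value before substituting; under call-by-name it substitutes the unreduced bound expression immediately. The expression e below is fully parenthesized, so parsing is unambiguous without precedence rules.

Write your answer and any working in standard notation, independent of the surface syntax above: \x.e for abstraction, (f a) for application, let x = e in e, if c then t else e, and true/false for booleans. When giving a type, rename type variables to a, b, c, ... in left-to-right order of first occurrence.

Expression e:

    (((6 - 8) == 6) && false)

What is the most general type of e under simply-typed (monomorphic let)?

Answer: Bool

Derivation:
  unify Int ~ Int
  unify Int ~ Int
  unify Int ~ Int
  unify Int ~ Int
  unify Bool ~ Bool
  unify Bool ~ Bool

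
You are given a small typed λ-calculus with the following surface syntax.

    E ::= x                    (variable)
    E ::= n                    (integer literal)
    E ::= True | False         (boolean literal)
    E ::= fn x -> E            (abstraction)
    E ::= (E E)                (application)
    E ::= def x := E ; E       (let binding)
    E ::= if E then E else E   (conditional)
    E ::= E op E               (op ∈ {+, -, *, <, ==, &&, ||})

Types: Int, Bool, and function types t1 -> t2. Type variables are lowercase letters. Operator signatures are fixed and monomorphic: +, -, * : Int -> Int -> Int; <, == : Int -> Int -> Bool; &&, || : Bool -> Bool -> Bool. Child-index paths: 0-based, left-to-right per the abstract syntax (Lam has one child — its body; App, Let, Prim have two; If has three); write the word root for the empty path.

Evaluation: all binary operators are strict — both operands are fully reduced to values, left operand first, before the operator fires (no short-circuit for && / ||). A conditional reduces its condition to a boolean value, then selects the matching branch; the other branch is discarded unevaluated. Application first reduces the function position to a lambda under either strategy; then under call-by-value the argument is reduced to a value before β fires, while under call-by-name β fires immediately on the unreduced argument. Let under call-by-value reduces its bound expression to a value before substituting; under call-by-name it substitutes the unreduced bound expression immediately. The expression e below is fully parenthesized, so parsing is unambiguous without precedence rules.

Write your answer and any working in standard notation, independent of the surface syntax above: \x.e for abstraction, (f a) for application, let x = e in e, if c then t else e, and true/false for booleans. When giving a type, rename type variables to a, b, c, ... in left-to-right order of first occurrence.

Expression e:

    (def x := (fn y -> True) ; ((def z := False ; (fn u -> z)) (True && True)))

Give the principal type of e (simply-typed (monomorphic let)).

Answer: Bool

Derivation:
\y._ : a -> Bool
let x : a -> Bool
let z : Bool
z : Bool
\u._ : b -> Bool
  unify Bool ~ Bool
  unify Bool ~ Bool
  unify b -> Bool ~ Bool -> c
  unify b ~ Bool
  unify Bool ~ c
_ _ : Bool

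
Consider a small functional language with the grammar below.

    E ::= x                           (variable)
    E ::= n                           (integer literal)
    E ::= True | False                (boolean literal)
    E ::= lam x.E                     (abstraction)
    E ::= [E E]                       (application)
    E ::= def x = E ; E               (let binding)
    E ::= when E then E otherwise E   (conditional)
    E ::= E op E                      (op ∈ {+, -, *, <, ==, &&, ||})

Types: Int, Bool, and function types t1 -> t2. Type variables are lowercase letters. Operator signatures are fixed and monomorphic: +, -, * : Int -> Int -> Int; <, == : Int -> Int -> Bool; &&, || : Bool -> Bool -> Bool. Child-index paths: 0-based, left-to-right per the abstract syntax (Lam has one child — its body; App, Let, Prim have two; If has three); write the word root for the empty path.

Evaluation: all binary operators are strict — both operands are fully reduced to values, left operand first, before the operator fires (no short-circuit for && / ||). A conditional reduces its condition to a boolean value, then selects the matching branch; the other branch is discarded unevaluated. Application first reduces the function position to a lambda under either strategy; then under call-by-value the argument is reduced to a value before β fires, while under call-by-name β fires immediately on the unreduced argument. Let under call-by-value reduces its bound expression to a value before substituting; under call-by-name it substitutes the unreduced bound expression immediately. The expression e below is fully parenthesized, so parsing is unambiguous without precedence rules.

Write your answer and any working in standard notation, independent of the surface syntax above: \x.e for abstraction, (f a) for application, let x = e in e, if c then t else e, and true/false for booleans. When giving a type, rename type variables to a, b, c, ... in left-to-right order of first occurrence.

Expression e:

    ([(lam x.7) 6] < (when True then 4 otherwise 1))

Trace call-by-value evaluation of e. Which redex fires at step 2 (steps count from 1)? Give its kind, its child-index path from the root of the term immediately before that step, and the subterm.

Working:
step 0: (((\x.7) 6) < (if true then 4 else 1))
step 1: [beta@0] (7 < (if true then 4 else 1))
step 2: [if@1] (7 < 4)

Answer: if at 1 : (if true then 4 else 1)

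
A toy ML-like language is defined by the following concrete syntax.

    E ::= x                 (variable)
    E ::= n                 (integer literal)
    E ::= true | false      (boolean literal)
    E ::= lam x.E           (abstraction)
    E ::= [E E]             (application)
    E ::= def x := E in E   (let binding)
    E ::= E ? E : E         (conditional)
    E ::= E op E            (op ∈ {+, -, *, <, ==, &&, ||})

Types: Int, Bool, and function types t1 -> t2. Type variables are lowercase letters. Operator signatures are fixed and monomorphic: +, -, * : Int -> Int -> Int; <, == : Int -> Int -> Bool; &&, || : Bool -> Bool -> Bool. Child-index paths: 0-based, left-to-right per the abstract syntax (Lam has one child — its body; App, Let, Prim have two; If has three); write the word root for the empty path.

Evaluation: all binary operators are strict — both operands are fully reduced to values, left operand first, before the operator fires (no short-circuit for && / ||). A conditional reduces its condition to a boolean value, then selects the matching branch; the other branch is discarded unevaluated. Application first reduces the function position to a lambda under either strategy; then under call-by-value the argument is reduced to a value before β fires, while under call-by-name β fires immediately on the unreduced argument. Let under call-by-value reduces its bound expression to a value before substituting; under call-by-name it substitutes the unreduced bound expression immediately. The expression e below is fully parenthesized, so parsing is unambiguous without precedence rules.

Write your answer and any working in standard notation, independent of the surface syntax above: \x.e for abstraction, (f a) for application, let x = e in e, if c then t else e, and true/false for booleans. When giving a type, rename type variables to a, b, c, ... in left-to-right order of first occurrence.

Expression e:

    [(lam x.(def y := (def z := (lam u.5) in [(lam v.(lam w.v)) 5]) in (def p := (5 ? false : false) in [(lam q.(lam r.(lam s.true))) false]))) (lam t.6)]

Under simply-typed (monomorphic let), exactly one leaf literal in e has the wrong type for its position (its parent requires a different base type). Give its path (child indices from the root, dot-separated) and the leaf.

Answer: 0.0.1.0.0 : 5

Derivation:
\u._ : b -> Int
let z : b -> Int
v : c
\w._ : d -> c
\v._ : c -> d -> c
  unify c -> d -> c ~ Int -> e
  unify c ~ Int
  unify d -> Int ~ e
_ _ : d -> Int
let y : d -> Int
  unify Int ~ Bool
  FAIL: mismatch Int ~ Bool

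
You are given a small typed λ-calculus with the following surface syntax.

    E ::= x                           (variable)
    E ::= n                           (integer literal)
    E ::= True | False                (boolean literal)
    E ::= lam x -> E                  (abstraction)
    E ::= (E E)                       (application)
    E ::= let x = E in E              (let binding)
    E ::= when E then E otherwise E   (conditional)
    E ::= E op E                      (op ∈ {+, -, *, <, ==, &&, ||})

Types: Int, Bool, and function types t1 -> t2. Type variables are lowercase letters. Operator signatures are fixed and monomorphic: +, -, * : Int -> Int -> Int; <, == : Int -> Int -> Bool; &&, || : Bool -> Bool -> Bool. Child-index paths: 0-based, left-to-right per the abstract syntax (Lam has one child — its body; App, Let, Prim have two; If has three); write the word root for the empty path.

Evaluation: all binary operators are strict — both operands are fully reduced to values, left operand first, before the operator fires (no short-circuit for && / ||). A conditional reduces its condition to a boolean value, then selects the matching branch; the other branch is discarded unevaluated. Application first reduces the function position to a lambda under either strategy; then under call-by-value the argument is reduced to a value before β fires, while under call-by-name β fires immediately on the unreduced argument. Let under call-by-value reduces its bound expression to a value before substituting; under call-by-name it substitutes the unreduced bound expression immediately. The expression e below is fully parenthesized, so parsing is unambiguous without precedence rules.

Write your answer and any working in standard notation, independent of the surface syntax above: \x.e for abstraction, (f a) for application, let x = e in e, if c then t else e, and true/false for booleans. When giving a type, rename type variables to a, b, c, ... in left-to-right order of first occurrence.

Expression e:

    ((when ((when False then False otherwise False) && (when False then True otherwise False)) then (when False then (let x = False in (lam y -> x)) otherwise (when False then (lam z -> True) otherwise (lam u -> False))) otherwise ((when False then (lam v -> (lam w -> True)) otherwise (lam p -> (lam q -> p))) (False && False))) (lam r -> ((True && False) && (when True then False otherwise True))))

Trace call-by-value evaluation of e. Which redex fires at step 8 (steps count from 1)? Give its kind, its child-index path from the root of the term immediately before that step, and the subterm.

Answer: beta at root : ((\q.false) (\r.((true && false) && (if true then false else true))))

Working:
step 0: ((if ((if false then false else false) && (if false then true else false)) then (if false then (let x = false in (\y.x)) else (if false then (\z.true) else (\u.false))) else ((if false then (\v.(\w.true)) else (\p.(\q.p))) (false && false))) (\r.((true && false) && (if true then false else true))))
step 1: [if@0.0.0] ((if (false && (if false then true else false)) then (if false then (let x = false in (\y.x)) else (if false then (\z.true) else (\u.false))) else ((if false then (\v.(\w.true)) else (\p.(\q.p))) (false && false))) (\r.((true && false) && (if true then false else true))))
step 2: [if@0.0.1] ((if (false && false) then (if false then (let x = false in (\y.x)) else (if false then (\z.true) else (\u.false))) else ((if false then (\v.(\w.true)) else (\p.(\q.p))) (false && false))) (\r.((true && false) && (if true then false else true))))
step 3: [delta@0.0] ((if false then (if false then (let x = false in (\y.x)) else (if false then (\z.true) else (\u.false))) else ((if false then (\v.(\w.true)) else (\p.(\q.p))) (false && false))) (\r.((true && false) && (if true then false else true))))
step 4: [if@0] (((if false then (\v.(\w.true)) else (\p.(\q.p))) (false && false)) (\r.((true && false) && (if true then false else true))))
step 5: [if@0.0] (((\p.(\q.p)) (false && false)) (\r.((true && false) && (if true then false else true))))
step 6: [delta@0.1] (((\p.(\q.p)) false) (\r.((true && false) && (if true then false else true))))
step 7: [beta@0] ((\q.false) (\r.((true && false) && (if true then false else true))))
step 8: [beta@root] false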